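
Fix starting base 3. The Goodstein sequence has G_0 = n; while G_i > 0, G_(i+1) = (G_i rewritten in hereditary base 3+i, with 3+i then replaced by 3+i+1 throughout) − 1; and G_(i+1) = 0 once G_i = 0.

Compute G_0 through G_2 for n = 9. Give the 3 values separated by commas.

step 0: 9 = 3^2; sub 4 for 3: 4^2; = 16; G_1 = 16−1 = 15
step 1: 15 = 3·4 + 3; sub 5 for 4: 3·5 + 3; = 18; G_2 = 18−1 = 17

9, 15, 17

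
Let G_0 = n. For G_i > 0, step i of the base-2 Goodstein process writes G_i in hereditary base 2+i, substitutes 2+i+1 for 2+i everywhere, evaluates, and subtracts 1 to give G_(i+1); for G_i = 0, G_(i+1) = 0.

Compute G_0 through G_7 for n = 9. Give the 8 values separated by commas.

9, 81, 1023, 9842, 140743, 2471826, 50333399, 1162263921

base 2: 9 = 2^(2 + 1) + 1; at 3: 3^(3 + 1) + 1 = 82; next = 81
base 3: 81 = 3^(3 + 1); at 4: 4^(4 + 1) = 1024; next = 1023
base 4: 1023 = 3·4^4 + 3·4^3 + 3·4^2 + 3·4 + 3; at 5: 3·5^5 + 3·5^3 + 3·5^2 + 3·5 + 3 = 9843; next = 9842
base 5: 9842 = 3·5^5 + 3·5^3 + 3·5^2 + 3·5 + 2; at 6: 3·6^6 + 3·6^3 + 3·6^2 + 3·6 + 2 = 140744; next = 140743
base 6: 140743 = 3·6^6 + 3·6^3 + 3·6^2 + 3·6 + 1; at 7: 3·7^7 + 3·7^3 + 3·7^2 + 3·7 + 1 = 2471827; next = 2471826
base 7: 2471826 = 3·7^7 + 3·7^3 + 3·7^2 + 3·7; at 8: 3·8^8 + 3·8^3 + 3·8^2 + 3·8 = 50333400; next = 50333399
base 8: 50333399 = 3·8^8 + 3·8^3 + 3·8^2 + 2·8 + 7; at 9: 3·9^9 + 3·9^3 + 3·9^2 + 2·9 + 7 = 1162263922; next = 1162263921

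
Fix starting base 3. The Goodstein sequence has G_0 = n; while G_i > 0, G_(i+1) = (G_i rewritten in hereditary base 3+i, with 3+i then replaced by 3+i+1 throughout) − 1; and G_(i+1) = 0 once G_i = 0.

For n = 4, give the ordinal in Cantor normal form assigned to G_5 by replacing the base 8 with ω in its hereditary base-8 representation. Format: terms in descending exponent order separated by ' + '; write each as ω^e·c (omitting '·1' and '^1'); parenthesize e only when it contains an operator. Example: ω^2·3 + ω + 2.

1

4 —HB3→ 3 + 1 —bump→ 4 + 1 = 5 —(−1)→ 4
4 —HB4→ 4 —bump→ 5 = 5 —(−1)→ 4
4 —HB5→ 4 —bump→ 4 = 4 —(−1)→ 3
3 —HB6→ 3 —bump→ 3 = 3 —(−1)→ 2
2 —HB7→ 2 —bump→ 2 = 2 —(−1)→ 1
1 —HB8→ 1 —bump→ 1 = 1 —(−1)→ 0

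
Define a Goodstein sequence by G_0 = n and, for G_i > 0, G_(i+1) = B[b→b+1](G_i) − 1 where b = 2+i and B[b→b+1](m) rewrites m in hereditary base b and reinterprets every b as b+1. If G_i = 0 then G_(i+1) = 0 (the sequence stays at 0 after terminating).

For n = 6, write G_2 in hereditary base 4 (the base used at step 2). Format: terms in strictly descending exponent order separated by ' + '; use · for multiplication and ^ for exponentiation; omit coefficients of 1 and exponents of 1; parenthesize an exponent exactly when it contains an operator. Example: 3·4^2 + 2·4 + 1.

4^4 + 1

G_0=6  [base 2] 2^2 + 2  →[2↦3]→  3^3 + 3 = 30  −1 ⇒ G_1=29
G_1=29  [base 3] 3^3 + 2  →[3↦4]→  4^4 + 2 = 258  −1 ⇒ G_2=257
G_2=257  [base 4] 4^4 + 1  →[4↦5]→  5^5 + 1 = 3126  −1 ⇒ G_3=3125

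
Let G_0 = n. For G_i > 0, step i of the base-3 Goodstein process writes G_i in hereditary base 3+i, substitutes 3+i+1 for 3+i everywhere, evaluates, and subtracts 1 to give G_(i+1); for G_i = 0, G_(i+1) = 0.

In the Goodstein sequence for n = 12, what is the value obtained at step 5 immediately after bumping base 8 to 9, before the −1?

70

[0] 12 ≡ 3^2 + 3 (base 3). Lift 4: 20. −1: 19.
[1] 19 ≡ 4^2 + 3 (base 4). Lift 5: 28. −1: 27.
[2] 27 ≡ 5^2 + 2 (base 5). Lift 6: 38. −1: 37.
[3] 37 ≡ 6^2 + 1 (base 6). Lift 7: 50. −1: 49.
[4] 49 ≡ 7^2 (base 7). Lift 8: 64. −1: 63.
[5] 63 ≡ 7·8 + 7 (base 8). Lift 9: 70. −1: 69.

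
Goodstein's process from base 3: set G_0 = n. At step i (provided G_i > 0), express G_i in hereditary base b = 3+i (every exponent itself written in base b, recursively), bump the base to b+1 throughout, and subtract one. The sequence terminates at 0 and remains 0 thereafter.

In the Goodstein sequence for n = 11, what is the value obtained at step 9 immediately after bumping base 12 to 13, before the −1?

[0] 11 ≡ 3^2 + 2 (base 3). Lift 4: 18. −1: 17.
[1] 17 ≡ 4^2 + 1 (base 4). Lift 5: 26. −1: 25.
[2] 25 ≡ 5^2 (base 5). Lift 6: 36. −1: 35.
[3] 35 ≡ 5·6 + 5 (base 6). Lift 7: 40. −1: 39.
[4] 39 ≡ 5·7 + 4 (base 7). Lift 8: 44. −1: 43.
[5] 43 ≡ 5·8 + 3 (base 8). Lift 9: 48. −1: 47.
[6] 47 ≡ 5·9 + 2 (base 9). Lift 10: 52. −1: 51.
[7] 51 ≡ 5·10 + 1 (base 10). Lift 11: 56. −1: 55.
[8] 55 ≡ 5·11 (base 11). Lift 12: 60. −1: 59.

63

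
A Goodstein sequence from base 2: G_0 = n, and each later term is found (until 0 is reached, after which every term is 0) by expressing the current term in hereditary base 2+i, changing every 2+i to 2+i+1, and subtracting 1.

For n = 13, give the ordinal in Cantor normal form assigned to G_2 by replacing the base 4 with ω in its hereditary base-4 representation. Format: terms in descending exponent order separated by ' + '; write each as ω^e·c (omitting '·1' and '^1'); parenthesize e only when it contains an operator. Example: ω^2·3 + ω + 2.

G_0 = 13. HB_2(13) = 2^(2 + 1) + 2^2 + 1. Bump = 109. G_1 = 108.
G_1 = 108. HB_3(108) = 3^(3 + 1) + 3^3. Bump = 1280. G_2 = 1279.

ω^(ω + 1) + ω^3·3 + ω^2·3 + ω·3 + 3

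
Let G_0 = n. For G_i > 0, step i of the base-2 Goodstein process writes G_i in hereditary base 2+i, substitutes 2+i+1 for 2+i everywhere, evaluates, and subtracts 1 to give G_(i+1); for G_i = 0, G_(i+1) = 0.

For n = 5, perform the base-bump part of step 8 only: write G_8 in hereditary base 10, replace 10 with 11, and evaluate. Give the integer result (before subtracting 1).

4383

(0) 5|_2 = 2^2 + 1 ↦ 3^3 + 1|_3 = 28 ⇒ 27
(1) 27|_3 = 3^3 ↦ 4^4|_4 = 256 ⇒ 255
(2) 255|_4 = 3·4^3 + 3·4^2 + 3·4 + 3 ↦ 3·5^3 + 3·5^2 + 3·5 + 3|_5 = 468 ⇒ 467
(3) 467|_5 = 3·5^3 + 3·5^2 + 3·5 + 2 ↦ 3·6^3 + 3·6^2 + 3·6 + 2|_6 = 776 ⇒ 775
(4) 775|_6 = 3·6^3 + 3·6^2 + 3·6 + 1 ↦ 3·7^3 + 3·7^2 + 3·7 + 1|_7 = 1198 ⇒ 1197
(5) 1197|_7 = 3·7^3 + 3·7^2 + 3·7 ↦ 3·8^3 + 3·8^2 + 3·8|_8 = 1752 ⇒ 1751
(6) 1751|_8 = 3·8^3 + 3·8^2 + 2·8 + 7 ↦ 3·9^3 + 3·9^2 + 2·9 + 7|_9 = 2455 ⇒ 2454
(7) 2454|_9 = 3·9^3 + 3·9^2 + 2·9 + 6 ↦ 3·10^3 + 3·10^2 + 2·10 + 6|_10 = 3326 ⇒ 3325
(8) 3325|_10 = 3·10^3 + 3·10^2 + 2·10 + 5 ↦ 3·11^3 + 3·11^2 + 2·11 + 5|_11 = 4383 ⇒ 4382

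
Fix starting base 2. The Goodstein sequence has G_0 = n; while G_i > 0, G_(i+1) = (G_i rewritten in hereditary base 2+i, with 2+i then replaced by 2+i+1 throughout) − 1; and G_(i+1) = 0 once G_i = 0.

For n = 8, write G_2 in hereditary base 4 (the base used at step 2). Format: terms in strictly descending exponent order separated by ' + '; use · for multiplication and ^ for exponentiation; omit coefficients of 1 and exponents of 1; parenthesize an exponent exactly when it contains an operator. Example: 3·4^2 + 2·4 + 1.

2·4^4 + 2·4^2 + 2·4 + 1

G_0=8  [base 2] 2^(2 + 1)  →[2↦3]→  3^(3 + 1) = 81  −1 ⇒ G_1=80
G_1=80  [base 3] 2·3^3 + 2·3^2 + 2·3 + 2  →[3↦4]→  2·4^4 + 2·4^2 + 2·4 + 2 = 554  −1 ⇒ G_2=553
G_2=553  [base 4] 2·4^4 + 2·4^2 + 2·4 + 1  →[4↦5]→  2·5^5 + 2·5^2 + 2·5 + 1 = 6311  −1 ⇒ G_3=6310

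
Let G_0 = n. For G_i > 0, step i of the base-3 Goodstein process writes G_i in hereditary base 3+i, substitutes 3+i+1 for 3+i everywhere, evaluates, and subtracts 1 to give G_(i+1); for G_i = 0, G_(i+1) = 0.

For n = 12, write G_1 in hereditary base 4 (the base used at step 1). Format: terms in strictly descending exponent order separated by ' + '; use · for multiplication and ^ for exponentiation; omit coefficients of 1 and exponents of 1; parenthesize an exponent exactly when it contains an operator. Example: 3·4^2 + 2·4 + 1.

4^2 + 3

G_0 = 12. HB_3(12) = 3^2 + 3. Bump = 20. G_1 = 19.
G_1 = 19. HB_4(19) = 4^2 + 3. Bump = 28. G_2 = 27.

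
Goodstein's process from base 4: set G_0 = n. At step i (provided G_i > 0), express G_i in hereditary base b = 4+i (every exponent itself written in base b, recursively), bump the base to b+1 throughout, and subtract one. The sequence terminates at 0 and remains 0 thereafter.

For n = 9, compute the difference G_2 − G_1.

G_0 = 9. HB_4(9) = 2·4 + 1. Bump = 11. G_1 = 10.
G_1 = 10. HB_5(10) = 2·5. Bump = 12. G_2 = 11.

1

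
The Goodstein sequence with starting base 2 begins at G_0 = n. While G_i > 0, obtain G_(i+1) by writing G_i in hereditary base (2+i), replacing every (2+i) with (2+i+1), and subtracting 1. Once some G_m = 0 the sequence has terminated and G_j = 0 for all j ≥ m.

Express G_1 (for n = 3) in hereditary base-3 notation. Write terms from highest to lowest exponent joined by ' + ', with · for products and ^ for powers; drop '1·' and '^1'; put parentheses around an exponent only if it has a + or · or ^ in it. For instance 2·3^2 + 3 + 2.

G_0 = 3. HB_2(3) = 2 + 1. Bump = 4. G_1 = 3.
G_1 = 3. HB_3(3) = 3. Bump = 4. G_2 = 3.

3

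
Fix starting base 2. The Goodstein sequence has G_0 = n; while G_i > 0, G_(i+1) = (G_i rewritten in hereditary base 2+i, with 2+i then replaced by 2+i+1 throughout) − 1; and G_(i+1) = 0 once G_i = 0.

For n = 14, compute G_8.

(0) 14|_2 = 2^(2 + 1) + 2^2 + 2 ↦ 3^(3 + 1) + 3^3 + 3|_3 = 111 ⇒ 110
(1) 110|_3 = 3^(3 + 1) + 3^3 + 2 ↦ 4^(4 + 1) + 4^4 + 2|_4 = 1282 ⇒ 1281
(2) 1281|_4 = 4^(4 + 1) + 4^4 + 1 ↦ 5^(5 + 1) + 5^5 + 1|_5 = 18751 ⇒ 18750
(3) 18750|_5 = 5^(5 + 1) + 5^5 ↦ 6^(6 + 1) + 6^6|_6 = 326592 ⇒ 326591
(4) 326591|_6 = 6^(6 + 1) + 5·6^5 + 5·6^4 + 5·6^3 + 5·6^2 + 5·6 + 5 ↦ 7^(7 + 1) + 5·7^5 + 5·7^4 + 5·7^3 + 5·7^2 + 5·7 + 5|_7 = 5862841 ⇒ 5862840
(5) 5862840|_7 = 7^(7 + 1) + 5·7^5 + 5·7^4 + 5·7^3 + 5·7^2 + 5·7 + 4 ↦ 8^(8 + 1) + 5·8^5 + 5·8^4 + 5·8^3 + 5·8^2 + 5·8 + 4|_8 = 134404972 ⇒ 134404971
(6) 134404971|_8 = 8^(8 + 1) + 5·8^5 + 5·8^4 + 5·8^3 + 5·8^2 + 5·8 + 3 ↦ 9^(9 + 1) + 5·9^5 + 5·9^4 + 5·9^3 + 5·9^2 + 5·9 + 3|_9 = 3487116549 ⇒ 3487116548
(7) 3487116548|_9 = 9^(9 + 1) + 5·9^5 + 5·9^4 + 5·9^3 + 5·9^2 + 5·9 + 2 ↦ 10^(10 + 1) + 5·10^5 + 5·10^4 + 5·10^3 + 5·10^2 + 5·10 + 2|_10 = 100000555552 ⇒ 100000555551

100000555551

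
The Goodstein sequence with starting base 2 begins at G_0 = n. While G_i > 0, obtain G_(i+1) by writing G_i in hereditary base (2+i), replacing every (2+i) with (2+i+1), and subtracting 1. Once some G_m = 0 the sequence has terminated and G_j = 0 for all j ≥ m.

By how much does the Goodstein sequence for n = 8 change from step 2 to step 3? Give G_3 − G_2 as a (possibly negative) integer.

5757

base 2: 8 = 2^(2 + 1); at 3: 3^(3 + 1) = 81; next = 80
base 3: 80 = 2·3^3 + 2·3^2 + 2·3 + 2; at 4: 2·4^4 + 2·4^2 + 2·4 + 2 = 554; next = 553
base 4: 553 = 2·4^4 + 2·4^2 + 2·4 + 1; at 5: 2·5^5 + 2·5^2 + 2·5 + 1 = 6311; next = 6310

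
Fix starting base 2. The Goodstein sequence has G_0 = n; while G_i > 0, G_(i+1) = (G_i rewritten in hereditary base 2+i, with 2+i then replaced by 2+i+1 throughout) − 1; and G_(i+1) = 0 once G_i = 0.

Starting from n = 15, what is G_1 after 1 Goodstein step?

G_0=15  [base 2] 2^(2 + 1) + 2^2 + 2 + 1  →[2↦3]→  3^(3 + 1) + 3^3 + 3 + 1 = 112  −1 ⇒ G_1=111
G_1=111  [base 3] 3^(3 + 1) + 3^3 + 3  →[3↦4]→  4^(4 + 1) + 4^4 + 4 = 1284  −1 ⇒ G_2=1283

111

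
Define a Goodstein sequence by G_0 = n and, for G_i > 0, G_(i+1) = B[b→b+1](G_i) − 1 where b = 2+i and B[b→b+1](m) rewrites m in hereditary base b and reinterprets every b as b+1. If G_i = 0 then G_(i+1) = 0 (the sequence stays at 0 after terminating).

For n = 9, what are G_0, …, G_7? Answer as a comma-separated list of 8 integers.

[0] 9 ≡ 2^(2 + 1) + 1 (base 2). Lift 3: 82. −1: 81.
[1] 81 ≡ 3^(3 + 1) (base 3). Lift 4: 1024. −1: 1023.
[2] 1023 ≡ 3·4^4 + 3·4^3 + 3·4^2 + 3·4 + 3 (base 4). Lift 5: 9843. −1: 9842.
[3] 9842 ≡ 3·5^5 + 3·5^3 + 3·5^2 + 3·5 + 2 (base 5). Lift 6: 140744. −1: 140743.
[4] 140743 ≡ 3·6^6 + 3·6^3 + 3·6^2 + 3·6 + 1 (base 6). Lift 7: 2471827. −1: 2471826.
[5] 2471826 ≡ 3·7^7 + 3·7^3 + 3·7^2 + 3·7 (base 7). Lift 8: 50333400. −1: 50333399.
[6] 50333399 ≡ 3·8^8 + 3·8^3 + 3·8^2 + 2·8 + 7 (base 8). Lift 9: 1162263922. −1: 1162263921.

9, 81, 1023, 9842, 140743, 2471826, 50333399, 1162263921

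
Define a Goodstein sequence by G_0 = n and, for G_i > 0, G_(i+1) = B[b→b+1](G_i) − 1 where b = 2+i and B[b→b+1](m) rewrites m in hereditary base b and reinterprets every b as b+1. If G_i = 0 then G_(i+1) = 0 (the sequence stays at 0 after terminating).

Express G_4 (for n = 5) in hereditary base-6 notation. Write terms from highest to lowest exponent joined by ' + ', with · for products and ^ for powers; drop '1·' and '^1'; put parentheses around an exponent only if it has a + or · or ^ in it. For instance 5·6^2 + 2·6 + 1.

3·6^3 + 3·6^2 + 3·6 + 1

base 2: 5 = 2^2 + 1; at 3: 3^3 + 1 = 28; next = 27
base 3: 27 = 3^3; at 4: 4^4 = 256; next = 255
base 4: 255 = 3·4^3 + 3·4^2 + 3·4 + 3; at 5: 3·5^3 + 3·5^2 + 3·5 + 3 = 468; next = 467
base 5: 467 = 3·5^3 + 3·5^2 + 3·5 + 2; at 6: 3·6^3 + 3·6^2 + 3·6 + 2 = 776; next = 775
base 6: 775 = 3·6^3 + 3·6^2 + 3·6 + 1; at 7: 3·7^3 + 3·7^2 + 3·7 + 1 = 1198; next = 1197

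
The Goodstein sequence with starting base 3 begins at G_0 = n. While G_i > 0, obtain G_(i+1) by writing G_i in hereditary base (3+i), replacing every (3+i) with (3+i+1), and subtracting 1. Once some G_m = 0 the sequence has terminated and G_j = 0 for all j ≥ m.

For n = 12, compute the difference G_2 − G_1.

G_0 = 12. HB_3(12) = 3^2 + 3. Bump = 20. G_1 = 19.
G_1 = 19. HB_4(19) = 4^2 + 3. Bump = 28. G_2 = 27.

8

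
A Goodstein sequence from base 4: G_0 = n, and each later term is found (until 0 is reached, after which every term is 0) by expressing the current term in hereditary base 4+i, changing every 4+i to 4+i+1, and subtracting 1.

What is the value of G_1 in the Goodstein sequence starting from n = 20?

base 4: 20 = 4^2 + 4; at 5: 5^2 + 5 = 30; next = 29
base 5: 29 = 5^2 + 4; at 6: 6^2 + 4 = 40; next = 39

29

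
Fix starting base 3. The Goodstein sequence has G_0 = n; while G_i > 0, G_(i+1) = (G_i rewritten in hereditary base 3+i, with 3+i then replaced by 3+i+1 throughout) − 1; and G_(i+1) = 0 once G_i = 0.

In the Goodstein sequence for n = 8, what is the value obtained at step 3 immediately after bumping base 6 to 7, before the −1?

(0) 8|_3 = 2·3 + 2 ↦ 2·4 + 2|_4 = 10 ⇒ 9
(1) 9|_4 = 2·4 + 1 ↦ 2·5 + 1|_5 = 11 ⇒ 10
(2) 10|_5 = 2·5 ↦ 2·6|_6 = 12 ⇒ 11
(3) 11|_6 = 6 + 5 ↦ 7 + 5|_7 = 12 ⇒ 11

12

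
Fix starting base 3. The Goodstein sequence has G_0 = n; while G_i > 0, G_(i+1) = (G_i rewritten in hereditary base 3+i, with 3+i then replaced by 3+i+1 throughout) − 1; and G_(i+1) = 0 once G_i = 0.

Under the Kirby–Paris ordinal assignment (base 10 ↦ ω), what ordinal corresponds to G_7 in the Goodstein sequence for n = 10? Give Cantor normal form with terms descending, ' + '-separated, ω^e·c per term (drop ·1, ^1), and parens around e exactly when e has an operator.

i=0: 10 = 3^2 + 1 (b=3); 3→4: 4^2 + 1 = 17; 17−1 = 16
i=1: 16 = 4^2 (b=4); 4→5: 5^2 = 25; 25−1 = 24
i=2: 24 = 4·5 + 4 (b=5); 5→6: 4·6 + 4 = 28; 28−1 = 27
i=3: 27 = 4·6 + 3 (b=6); 6→7: 4·7 + 3 = 31; 31−1 = 30
i=4: 30 = 4·7 + 2 (b=7); 7→8: 4·8 + 2 = 34; 34−1 = 33
i=5: 33 = 4·8 + 1 (b=8); 8→9: 4·9 + 1 = 37; 37−1 = 36
i=6: 36 = 4·9 (b=9); 9→10: 4·10 = 40; 40−1 = 39

ω·3 + 9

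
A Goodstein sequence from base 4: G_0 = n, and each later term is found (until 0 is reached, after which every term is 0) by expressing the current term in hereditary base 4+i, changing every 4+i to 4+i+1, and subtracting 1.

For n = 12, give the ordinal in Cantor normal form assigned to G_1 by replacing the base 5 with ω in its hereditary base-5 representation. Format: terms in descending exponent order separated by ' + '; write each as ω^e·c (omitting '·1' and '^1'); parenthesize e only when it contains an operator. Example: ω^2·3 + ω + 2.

(0) 12|_4 = 3·4 ↦ 3·5|_5 = 15 ⇒ 14
(1) 14|_5 = 2·5 + 4 ↦ 2·6 + 4|_6 = 16 ⇒ 15

ω·2 + 4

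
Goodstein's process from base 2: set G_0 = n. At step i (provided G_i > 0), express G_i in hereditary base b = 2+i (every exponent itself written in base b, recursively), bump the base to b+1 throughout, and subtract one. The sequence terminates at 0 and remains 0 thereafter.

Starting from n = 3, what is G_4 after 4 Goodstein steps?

1

[0] 3 ≡ 2 + 1 (base 2). Lift 3: 4. −1: 3.
[1] 3 ≡ 3 (base 3). Lift 4: 4. −1: 3.
[2] 3 ≡ 3 (base 4). Lift 5: 3. −1: 2.
[3] 2 ≡ 2 (base 5). Lift 6: 2. −1: 1.
[4] 1 ≡ 1 (base 6). Lift 7: 1. −1: 0.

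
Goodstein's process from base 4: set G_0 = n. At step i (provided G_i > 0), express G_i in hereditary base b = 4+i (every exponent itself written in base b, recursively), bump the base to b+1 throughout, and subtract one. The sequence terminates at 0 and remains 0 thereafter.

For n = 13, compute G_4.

19

base 4: 13 = 3·4 + 1; at 5: 3·5 + 1 = 16; next = 15
base 5: 15 = 3·5; at 6: 3·6 = 18; next = 17
base 6: 17 = 2·6 + 5; at 7: 2·7 + 5 = 19; next = 18
base 7: 18 = 2·7 + 4; at 8: 2·8 + 4 = 20; next = 19
base 8: 19 = 2·8 + 3; at 9: 2·9 + 3 = 21; next = 20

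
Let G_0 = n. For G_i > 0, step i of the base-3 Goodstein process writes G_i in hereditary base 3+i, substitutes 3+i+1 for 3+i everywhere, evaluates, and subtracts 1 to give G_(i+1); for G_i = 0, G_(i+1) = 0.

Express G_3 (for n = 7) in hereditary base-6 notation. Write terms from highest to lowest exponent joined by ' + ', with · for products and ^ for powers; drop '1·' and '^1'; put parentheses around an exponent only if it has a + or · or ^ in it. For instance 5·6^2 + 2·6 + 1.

step 0: 7 = 2·3 + 1; sub 4 for 3: 2·4 + 1; = 9; G_1 = 9−1 = 8
step 1: 8 = 2·4; sub 5 for 4: 2·5; = 10; G_2 = 10−1 = 9
step 2: 9 = 5 + 4; sub 6 for 5: 6 + 4; = 10; G_3 = 10−1 = 9

6 + 3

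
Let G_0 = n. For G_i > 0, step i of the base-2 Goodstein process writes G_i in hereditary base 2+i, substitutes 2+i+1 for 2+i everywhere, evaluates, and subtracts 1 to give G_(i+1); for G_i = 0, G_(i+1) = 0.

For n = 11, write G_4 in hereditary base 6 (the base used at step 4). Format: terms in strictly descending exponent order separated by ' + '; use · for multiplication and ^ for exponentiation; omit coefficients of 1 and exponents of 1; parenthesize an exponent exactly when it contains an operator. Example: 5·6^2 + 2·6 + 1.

11 —HB2→ 2^(2 + 1) + 2 + 1 —bump→ 3^(3 + 1) + 3 + 1 = 85 —(−1)→ 84
84 —HB3→ 3^(3 + 1) + 3 —bump→ 4^(4 + 1) + 4 = 1028 —(−1)→ 1027
1027 —HB4→ 4^(4 + 1) + 3 —bump→ 5^(5 + 1) + 3 = 15628 —(−1)→ 15627
15627 —HB5→ 5^(5 + 1) + 2 —bump→ 6^(6 + 1) + 2 = 279938 —(−1)→ 279937
279937 —HB6→ 6^(6 + 1) + 1 —bump→ 7^(7 + 1) + 1 = 5764802 —(−1)→ 5764801

6^(6 + 1) + 1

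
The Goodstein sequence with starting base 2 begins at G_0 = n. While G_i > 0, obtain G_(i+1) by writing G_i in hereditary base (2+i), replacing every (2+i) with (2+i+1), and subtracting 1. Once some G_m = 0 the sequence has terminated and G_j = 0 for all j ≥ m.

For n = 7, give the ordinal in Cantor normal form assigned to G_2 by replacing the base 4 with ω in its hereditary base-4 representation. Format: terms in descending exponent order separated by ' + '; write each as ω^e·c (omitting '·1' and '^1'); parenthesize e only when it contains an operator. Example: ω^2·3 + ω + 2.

ω^ω + 3

(0) 7|_2 = 2^2 + 2 + 1 ↦ 3^3 + 3 + 1|_3 = 31 ⇒ 30
(1) 30|_3 = 3^3 + 3 ↦ 4^4 + 4|_4 = 260 ⇒ 259
(2) 259|_4 = 4^4 + 3 ↦ 5^5 + 3|_5 = 3128 ⇒ 3127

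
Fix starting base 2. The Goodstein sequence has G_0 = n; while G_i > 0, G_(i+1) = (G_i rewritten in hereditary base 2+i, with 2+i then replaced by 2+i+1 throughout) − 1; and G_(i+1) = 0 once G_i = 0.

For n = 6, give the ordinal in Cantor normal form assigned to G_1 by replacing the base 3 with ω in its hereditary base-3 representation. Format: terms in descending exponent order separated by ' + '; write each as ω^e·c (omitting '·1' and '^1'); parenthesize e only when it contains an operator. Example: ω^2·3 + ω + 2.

G_0=6  [base 2] 2^2 + 2  →[2↦3]→  3^3 + 3 = 30  −1 ⇒ G_1=29
G_1=29  [base 3] 3^3 + 2  →[3↦4]→  4^4 + 2 = 258  −1 ⇒ G_2=257

ω^ω + 2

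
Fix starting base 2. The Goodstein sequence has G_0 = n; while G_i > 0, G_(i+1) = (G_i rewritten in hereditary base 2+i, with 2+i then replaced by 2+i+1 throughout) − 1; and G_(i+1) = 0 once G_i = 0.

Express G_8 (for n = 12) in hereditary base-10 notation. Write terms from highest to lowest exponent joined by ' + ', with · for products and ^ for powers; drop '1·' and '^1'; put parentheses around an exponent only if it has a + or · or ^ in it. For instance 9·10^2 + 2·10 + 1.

10^(10 + 1) + 2·10^2 + 10 + 1

step 0: 12 = 2^(2 + 1) + 2^2; sub 3 for 2: 3^(3 + 1) + 3^3; = 108; G_1 = 108−1 = 107
step 1: 107 = 3^(3 + 1) + 2·3^2 + 2·3 + 2; sub 4 for 3: 4^(4 + 1) + 2·4^2 + 2·4 + 2; = 1066; G_2 = 1066−1 = 1065
step 2: 1065 = 4^(4 + 1) + 2·4^2 + 2·4 + 1; sub 5 for 4: 5^(5 + 1) + 2·5^2 + 2·5 + 1; = 15686; G_3 = 15686−1 = 15685
step 3: 15685 = 5^(5 + 1) + 2·5^2 + 2·5; sub 6 for 5: 6^(6 + 1) + 2·6^2 + 2·6; = 280020; G_4 = 280020−1 = 280019
step 4: 280019 = 6^(6 + 1) + 2·6^2 + 6 + 5; sub 7 for 6: 7^(7 + 1) + 2·7^2 + 7 + 5; = 5764911; G_5 = 5764911−1 = 5764910
step 5: 5764910 = 7^(7 + 1) + 2·7^2 + 7 + 4; sub 8 for 7: 8^(8 + 1) + 2·8^2 + 8 + 4; = 134217868; G_6 = 134217868−1 = 134217867
step 6: 134217867 = 8^(8 + 1) + 2·8^2 + 8 + 3; sub 9 for 8: 9^(9 + 1) + 2·9^2 + 9 + 3; = 3486784575; G_7 = 3486784575−1 = 3486784574
step 7: 3486784574 = 9^(9 + 1) + 2·9^2 + 9 + 2; sub 10 for 9: 10^(10 + 1) + 2·10^2 + 10 + 2; = 100000000212; G_8 = 100000000212−1 = 100000000211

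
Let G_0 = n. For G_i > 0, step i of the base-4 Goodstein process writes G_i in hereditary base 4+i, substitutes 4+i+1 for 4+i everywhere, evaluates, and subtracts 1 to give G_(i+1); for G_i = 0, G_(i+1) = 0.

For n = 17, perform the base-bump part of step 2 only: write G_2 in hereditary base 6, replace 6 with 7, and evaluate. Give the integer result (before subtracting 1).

40

[0] 17 ≡ 4^2 + 1 (base 4). Lift 5: 26. −1: 25.
[1] 25 ≡ 5^2 (base 5). Lift 6: 36. −1: 35.
[2] 35 ≡ 5·6 + 5 (base 6). Lift 7: 40. −1: 39.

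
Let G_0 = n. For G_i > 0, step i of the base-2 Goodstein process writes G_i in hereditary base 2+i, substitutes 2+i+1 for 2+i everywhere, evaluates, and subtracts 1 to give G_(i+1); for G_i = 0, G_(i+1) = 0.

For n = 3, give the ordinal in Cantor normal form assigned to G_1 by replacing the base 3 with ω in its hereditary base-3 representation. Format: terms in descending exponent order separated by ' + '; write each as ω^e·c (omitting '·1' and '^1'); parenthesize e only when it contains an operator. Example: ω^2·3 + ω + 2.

G_0=3  [base 2] 2 + 1  →[2↦3]→  3 + 1 = 4  −1 ⇒ G_1=3
G_1=3  [base 3] 3  →[3↦4]→  4 = 4  −1 ⇒ G_2=3

ω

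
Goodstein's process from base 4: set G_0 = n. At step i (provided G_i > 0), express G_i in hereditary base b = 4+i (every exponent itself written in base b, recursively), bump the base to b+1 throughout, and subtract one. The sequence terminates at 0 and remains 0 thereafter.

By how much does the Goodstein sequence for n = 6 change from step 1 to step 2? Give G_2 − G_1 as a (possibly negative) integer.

i=0: 6 = 4 + 2 (b=4); 4→5: 5 + 2 = 7; 7−1 = 6
i=1: 6 = 5 + 1 (b=5); 5→6: 6 + 1 = 7; 7−1 = 6

0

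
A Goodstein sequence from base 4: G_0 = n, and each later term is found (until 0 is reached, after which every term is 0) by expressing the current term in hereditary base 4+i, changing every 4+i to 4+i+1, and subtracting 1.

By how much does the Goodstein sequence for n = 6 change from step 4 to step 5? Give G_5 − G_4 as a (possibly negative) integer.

-1

6 —HB4→ 4 + 2 —bump→ 5 + 2 = 7 —(−1)→ 6
6 —HB5→ 5 + 1 —bump→ 6 + 1 = 7 —(−1)→ 6
6 —HB6→ 6 —bump→ 7 = 7 —(−1)→ 6
6 —HB7→ 6 —bump→ 6 = 6 —(−1)→ 5
5 —HB8→ 5 —bump→ 5 = 5 —(−1)→ 4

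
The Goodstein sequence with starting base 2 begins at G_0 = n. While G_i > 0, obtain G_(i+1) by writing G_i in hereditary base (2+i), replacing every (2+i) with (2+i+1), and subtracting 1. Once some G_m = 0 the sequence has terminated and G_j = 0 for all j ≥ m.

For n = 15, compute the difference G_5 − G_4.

G_0 = 15. HB_2(15) = 2^(2 + 1) + 2^2 + 2 + 1. Bump = 112. G_1 = 111.
G_1 = 111. HB_3(111) = 3^(3 + 1) + 3^3 + 3. Bump = 1284. G_2 = 1283.
G_2 = 1283. HB_4(1283) = 4^(4 + 1) + 4^4 + 3. Bump = 18753. G_3 = 18752.
G_3 = 18752. HB_5(18752) = 5^(5 + 1) + 5^5 + 2. Bump = 326594. G_4 = 326593.
G_4 = 326593. HB_6(326593) = 6^(6 + 1) + 6^6 + 1. Bump = 6588345. G_5 = 6588344.

6261751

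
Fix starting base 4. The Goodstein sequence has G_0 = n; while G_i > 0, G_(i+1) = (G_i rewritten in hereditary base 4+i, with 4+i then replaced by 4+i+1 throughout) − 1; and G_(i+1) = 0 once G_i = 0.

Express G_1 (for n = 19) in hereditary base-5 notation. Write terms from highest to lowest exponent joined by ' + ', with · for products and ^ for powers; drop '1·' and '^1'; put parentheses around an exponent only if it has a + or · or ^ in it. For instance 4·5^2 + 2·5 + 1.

5^2 + 2

G_0=19  [base 4] 4^2 + 3  →[4↦5]→  5^2 + 3 = 28  −1 ⇒ G_1=27
G_1=27  [base 5] 5^2 + 2  →[5↦6]→  6^2 + 2 = 38  −1 ⇒ G_2=37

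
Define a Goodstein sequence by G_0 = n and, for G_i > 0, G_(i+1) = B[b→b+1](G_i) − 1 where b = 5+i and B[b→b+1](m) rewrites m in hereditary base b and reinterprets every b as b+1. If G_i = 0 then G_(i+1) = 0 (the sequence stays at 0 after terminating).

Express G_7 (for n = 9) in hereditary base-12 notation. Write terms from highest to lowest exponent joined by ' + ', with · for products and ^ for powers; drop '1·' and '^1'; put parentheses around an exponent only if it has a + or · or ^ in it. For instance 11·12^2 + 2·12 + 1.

base 5: 9 = 5 + 4; at 6: 6 + 4 = 10; next = 9
base 6: 9 = 6 + 3; at 7: 7 + 3 = 10; next = 9
base 7: 9 = 7 + 2; at 8: 8 + 2 = 10; next = 9
base 8: 9 = 8 + 1; at 9: 9 + 1 = 10; next = 9
base 9: 9 = 9; at 10: 10 = 10; next = 9
base 10: 9 = 9; at 11: 9 = 9; next = 8
base 11: 8 = 8; at 12: 8 = 8; next = 7
base 12: 7 = 7; at 13: 7 = 7; next = 6

7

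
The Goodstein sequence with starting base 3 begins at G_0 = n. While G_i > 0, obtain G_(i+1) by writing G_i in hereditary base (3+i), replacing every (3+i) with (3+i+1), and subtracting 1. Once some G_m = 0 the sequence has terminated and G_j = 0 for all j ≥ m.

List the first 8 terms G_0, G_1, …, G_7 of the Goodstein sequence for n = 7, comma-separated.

7, 8, 9, 9, 9, 9, 9, 9

[0] 7 ≡ 2·3 + 1 (base 3). Lift 4: 9. −1: 8.
[1] 8 ≡ 2·4 (base 4). Lift 5: 10. −1: 9.
[2] 9 ≡ 5 + 4 (base 5). Lift 6: 10. −1: 9.
[3] 9 ≡ 6 + 3 (base 6). Lift 7: 10. −1: 9.
[4] 9 ≡ 7 + 2 (base 7). Lift 8: 10. −1: 9.
[5] 9 ≡ 8 + 1 (base 8). Lift 9: 10. −1: 9.
[6] 9 ≡ 9 (base 9). Lift 10: 10. −1: 9.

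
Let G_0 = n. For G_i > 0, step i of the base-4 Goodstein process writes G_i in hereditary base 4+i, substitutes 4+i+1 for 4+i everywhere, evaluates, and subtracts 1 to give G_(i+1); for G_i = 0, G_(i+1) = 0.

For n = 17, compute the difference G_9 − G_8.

3

step 0: 17 = 4^2 + 1; sub 5 for 4: 5^2 + 1; = 26; G_1 = 26−1 = 25
step 1: 25 = 5^2; sub 6 for 5: 6^2; = 36; G_2 = 36−1 = 35
step 2: 35 = 5·6 + 5; sub 7 for 6: 5·7 + 5; = 40; G_3 = 40−1 = 39
step 3: 39 = 5·7 + 4; sub 8 for 7: 5·8 + 4; = 44; G_4 = 44−1 = 43
step 4: 43 = 5·8 + 3; sub 9 for 8: 5·9 + 3; = 48; G_5 = 48−1 = 47
step 5: 47 = 5·9 + 2; sub 10 for 9: 5·10 + 2; = 52; G_6 = 52−1 = 51
step 6: 51 = 5·10 + 1; sub 11 for 10: 5·11 + 1; = 56; G_7 = 56−1 = 55
step 7: 55 = 5·11; sub 12 for 11: 5·12; = 60; G_8 = 60−1 = 59
step 8: 59 = 4·12 + 11; sub 13 for 12: 4·13 + 11; = 63; G_9 = 63−1 = 62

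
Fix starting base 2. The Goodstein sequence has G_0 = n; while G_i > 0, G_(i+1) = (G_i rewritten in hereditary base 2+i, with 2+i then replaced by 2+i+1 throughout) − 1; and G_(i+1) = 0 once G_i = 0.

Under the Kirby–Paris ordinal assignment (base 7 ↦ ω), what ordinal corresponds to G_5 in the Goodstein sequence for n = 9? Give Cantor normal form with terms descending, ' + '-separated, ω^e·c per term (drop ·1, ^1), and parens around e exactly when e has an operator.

step 0: 9 = 2^(2 + 1) + 1; sub 3 for 2: 3^(3 + 1) + 1; = 82; G_1 = 82−1 = 81
step 1: 81 = 3^(3 + 1); sub 4 for 3: 4^(4 + 1); = 1024; G_2 = 1024−1 = 1023
step 2: 1023 = 3·4^4 + 3·4^3 + 3·4^2 + 3·4 + 3; sub 5 for 4: 3·5^5 + 3·5^3 + 3·5^2 + 3·5 + 3; = 9843; G_3 = 9843−1 = 9842
step 3: 9842 = 3·5^5 + 3·5^3 + 3·5^2 + 3·5 + 2; sub 6 for 5: 3·6^6 + 3·6^3 + 3·6^2 + 3·6 + 2; = 140744; G_4 = 140744−1 = 140743
step 4: 140743 = 3·6^6 + 3·6^3 + 3·6^2 + 3·6 + 1; sub 7 for 6: 3·7^7 + 3·7^3 + 3·7^2 + 3·7 + 1; = 2471827; G_5 = 2471827−1 = 2471826
step 5: 2471826 = 3·7^7 + 3·7^3 + 3·7^2 + 3·7; sub 8 for 7: 3·8^8 + 3·8^3 + 3·8^2 + 3·8; = 50333400; G_6 = 50333400−1 = 50333399

ω^ω·3 + ω^3·3 + ω^2·3 + ω·3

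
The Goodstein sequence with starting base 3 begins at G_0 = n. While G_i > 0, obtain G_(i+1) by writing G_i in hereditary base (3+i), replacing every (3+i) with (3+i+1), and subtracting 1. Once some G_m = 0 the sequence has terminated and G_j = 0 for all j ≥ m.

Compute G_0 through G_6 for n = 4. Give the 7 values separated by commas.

base 3: 4 = 3 + 1; at 4: 4 + 1 = 5; next = 4
base 4: 4 = 4; at 5: 5 = 5; next = 4
base 5: 4 = 4; at 6: 4 = 4; next = 3
base 6: 3 = 3; at 7: 3 = 3; next = 2
base 7: 2 = 2; at 8: 2 = 2; next = 1
base 8: 1 = 1; at 9: 1 = 1; next = 0

4, 4, 4, 3, 2, 1, 0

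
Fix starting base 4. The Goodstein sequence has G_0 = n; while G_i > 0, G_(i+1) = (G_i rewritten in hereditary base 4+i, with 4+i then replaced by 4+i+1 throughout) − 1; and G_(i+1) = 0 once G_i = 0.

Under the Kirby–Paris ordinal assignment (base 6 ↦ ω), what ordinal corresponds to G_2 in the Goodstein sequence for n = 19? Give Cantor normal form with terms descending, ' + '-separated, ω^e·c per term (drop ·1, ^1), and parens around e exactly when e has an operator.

ω^2 + 1

19 —HB4→ 4^2 + 3 —bump→ 5^2 + 3 = 28 —(−1)→ 27
27 —HB5→ 5^2 + 2 —bump→ 6^2 + 2 = 38 —(−1)→ 37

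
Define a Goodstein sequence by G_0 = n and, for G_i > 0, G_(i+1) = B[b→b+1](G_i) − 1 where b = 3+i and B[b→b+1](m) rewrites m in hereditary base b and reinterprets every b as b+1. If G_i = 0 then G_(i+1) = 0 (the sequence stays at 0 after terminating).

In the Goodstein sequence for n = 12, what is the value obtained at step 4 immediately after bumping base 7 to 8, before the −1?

64

[0] 12 ≡ 3^2 + 3 (base 3). Lift 4: 20. −1: 19.
[1] 19 ≡ 4^2 + 3 (base 4). Lift 5: 28. −1: 27.
[2] 27 ≡ 5^2 + 2 (base 5). Lift 6: 38. −1: 37.
[3] 37 ≡ 6^2 + 1 (base 6). Lift 7: 50. −1: 49.
[4] 49 ≡ 7^2 (base 7). Lift 8: 64. −1: 63.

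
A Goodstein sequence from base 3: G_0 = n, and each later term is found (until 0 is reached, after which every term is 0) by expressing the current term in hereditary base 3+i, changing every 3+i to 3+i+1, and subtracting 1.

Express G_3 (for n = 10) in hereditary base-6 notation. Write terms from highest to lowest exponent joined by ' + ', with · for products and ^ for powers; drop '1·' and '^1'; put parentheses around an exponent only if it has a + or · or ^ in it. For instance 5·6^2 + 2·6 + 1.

G_0 = 10. HB_3(10) = 3^2 + 1. Bump = 17. G_1 = 16.
G_1 = 16. HB_4(16) = 4^2. Bump = 25. G_2 = 24.
G_2 = 24. HB_5(24) = 4·5 + 4. Bump = 28. G_3 = 27.

4·6 + 3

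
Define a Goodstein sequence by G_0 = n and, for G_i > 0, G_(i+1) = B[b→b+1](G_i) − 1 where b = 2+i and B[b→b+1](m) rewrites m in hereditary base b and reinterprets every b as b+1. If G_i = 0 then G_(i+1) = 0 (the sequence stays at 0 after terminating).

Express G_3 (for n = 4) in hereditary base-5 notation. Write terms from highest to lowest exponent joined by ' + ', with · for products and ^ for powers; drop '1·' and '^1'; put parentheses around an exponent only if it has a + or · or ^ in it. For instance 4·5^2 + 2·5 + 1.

G_0 = 4. HB_2(4) = 2^2. Bump = 27. G_1 = 26.
G_1 = 26. HB_3(26) = 2·3^2 + 2·3 + 2. Bump = 42. G_2 = 41.
G_2 = 41. HB_4(41) = 2·4^2 + 2·4 + 1. Bump = 61. G_3 = 60.
G_3 = 60. HB_5(60) = 2·5^2 + 2·5. Bump = 84. G_4 = 83.

2·5^2 + 2·5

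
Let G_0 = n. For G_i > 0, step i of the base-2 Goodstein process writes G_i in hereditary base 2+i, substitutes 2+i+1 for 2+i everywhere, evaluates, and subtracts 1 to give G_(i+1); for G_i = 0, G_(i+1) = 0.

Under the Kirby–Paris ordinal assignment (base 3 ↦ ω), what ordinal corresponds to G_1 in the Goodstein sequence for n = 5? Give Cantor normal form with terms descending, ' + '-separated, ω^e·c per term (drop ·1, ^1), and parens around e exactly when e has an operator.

G_0 = 5. HB_2(5) = 2^2 + 1. Bump = 28. G_1 = 27.
G_1 = 27. HB_3(27) = 3^3. Bump = 256. G_2 = 255.

ω^ω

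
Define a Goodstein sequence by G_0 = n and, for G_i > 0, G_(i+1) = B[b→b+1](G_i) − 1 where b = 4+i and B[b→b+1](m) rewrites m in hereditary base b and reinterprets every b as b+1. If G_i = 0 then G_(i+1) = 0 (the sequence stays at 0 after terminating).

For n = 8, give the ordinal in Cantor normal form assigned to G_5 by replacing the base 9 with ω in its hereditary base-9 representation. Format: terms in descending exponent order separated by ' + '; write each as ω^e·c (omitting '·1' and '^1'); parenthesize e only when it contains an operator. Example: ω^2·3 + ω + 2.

G_0=8  [base 4] 2·4  →[4↦5]→  2·5 = 10  −1 ⇒ G_1=9
G_1=9  [base 5] 5 + 4  →[5↦6]→  6 + 4 = 10  −1 ⇒ G_2=9
G_2=9  [base 6] 6 + 3  →[6↦7]→  7 + 3 = 10  −1 ⇒ G_3=9
G_3=9  [base 7] 7 + 2  →[7↦8]→  8 + 2 = 10  −1 ⇒ G_4=9
G_4=9  [base 8] 8 + 1  →[8↦9]→  9 + 1 = 10  −1 ⇒ G_5=9
G_5=9  [base 9] 9  →[9↦10]→  10 = 10  −1 ⇒ G_6=9

ω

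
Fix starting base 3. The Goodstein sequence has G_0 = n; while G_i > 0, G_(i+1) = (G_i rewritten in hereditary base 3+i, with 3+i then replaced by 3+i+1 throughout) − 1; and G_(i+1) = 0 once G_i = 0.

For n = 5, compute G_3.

5

[0] 5 ≡ 3 + 2 (base 3). Lift 4: 6. −1: 5.
[1] 5 ≡ 4 + 1 (base 4). Lift 5: 6. −1: 5.
[2] 5 ≡ 5 (base 5). Lift 6: 6. −1: 5.
[3] 5 ≡ 5 (base 6). Lift 7: 5. −1: 4.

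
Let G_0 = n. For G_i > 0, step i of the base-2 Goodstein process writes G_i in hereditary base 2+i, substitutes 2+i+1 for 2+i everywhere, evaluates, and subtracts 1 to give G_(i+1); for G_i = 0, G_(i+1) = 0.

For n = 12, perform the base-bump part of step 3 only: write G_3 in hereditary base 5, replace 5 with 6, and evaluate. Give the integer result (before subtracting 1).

280020

G_0=12  [base 2] 2^(2 + 1) + 2^2  →[2↦3]→  3^(3 + 1) + 3^3 = 108  −1 ⇒ G_1=107
G_1=107  [base 3] 3^(3 + 1) + 2·3^2 + 2·3 + 2  →[3↦4]→  4^(4 + 1) + 2·4^2 + 2·4 + 2 = 1066  −1 ⇒ G_2=1065
G_2=1065  [base 4] 4^(4 + 1) + 2·4^2 + 2·4 + 1  →[4↦5]→  5^(5 + 1) + 2·5^2 + 2·5 + 1 = 15686  −1 ⇒ G_3=15685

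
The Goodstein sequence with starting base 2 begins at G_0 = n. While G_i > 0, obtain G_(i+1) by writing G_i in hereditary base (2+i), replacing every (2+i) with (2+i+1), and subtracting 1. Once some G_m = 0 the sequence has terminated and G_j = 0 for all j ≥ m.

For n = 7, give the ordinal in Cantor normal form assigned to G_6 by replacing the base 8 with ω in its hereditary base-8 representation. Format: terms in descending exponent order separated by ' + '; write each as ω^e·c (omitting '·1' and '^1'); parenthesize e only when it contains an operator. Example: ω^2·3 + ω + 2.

base 2: 7 = 2^2 + 2 + 1; at 3: 3^3 + 3 + 1 = 31; next = 30
base 3: 30 = 3^3 + 3; at 4: 4^4 + 4 = 260; next = 259
base 4: 259 = 4^4 + 3; at 5: 5^5 + 3 = 3128; next = 3127
base 5: 3127 = 5^5 + 2; at 6: 6^6 + 2 = 46658; next = 46657
base 6: 46657 = 6^6 + 1; at 7: 7^7 + 1 = 823544; next = 823543
base 7: 823543 = 7^7; at 8: 8^8 = 16777216; next = 16777215
base 8: 16777215 = 7·8^7 + 7·8^6 + 7·8^5 + 7·8^4 + 7·8^3 + 7·8^2 + 7·8 + 7; at 9: 7·9^7 + 7·9^6 + 7·9^5 + 7·9^4 + 7·9^3 + 7·9^2 + 7·9 + 7 = 37665880; next = 37665879

ω^7·7 + ω^6·7 + ω^5·7 + ω^4·7 + ω^3·7 + ω^2·7 + ω·7 + 7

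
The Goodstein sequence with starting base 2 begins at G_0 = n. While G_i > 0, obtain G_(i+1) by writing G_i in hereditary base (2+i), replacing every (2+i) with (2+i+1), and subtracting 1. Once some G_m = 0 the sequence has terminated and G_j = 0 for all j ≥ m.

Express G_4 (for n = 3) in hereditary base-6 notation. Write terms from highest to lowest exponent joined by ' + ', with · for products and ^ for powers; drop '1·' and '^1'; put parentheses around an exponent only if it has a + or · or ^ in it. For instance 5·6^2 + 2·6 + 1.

i=0: 3 = 2 + 1 (b=2); 2→3: 3 + 1 = 4; 4−1 = 3
i=1: 3 = 3 (b=3); 3→4: 4 = 4; 4−1 = 3
i=2: 3 = 3 (b=4); 4→5: 3 = 3; 3−1 = 2
i=3: 2 = 2 (b=5); 5→6: 2 = 2; 2−1 = 1
i=4: 1 = 1 (b=6); 6→7: 1 = 1; 1−1 = 0

1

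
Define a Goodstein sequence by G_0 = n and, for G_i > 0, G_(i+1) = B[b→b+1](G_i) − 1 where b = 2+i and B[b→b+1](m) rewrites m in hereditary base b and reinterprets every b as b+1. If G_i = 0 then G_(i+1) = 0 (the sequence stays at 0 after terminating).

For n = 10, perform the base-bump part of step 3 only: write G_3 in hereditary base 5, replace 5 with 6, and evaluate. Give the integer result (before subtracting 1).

279936

G_0=10  [base 2] 2^(2 + 1) + 2  →[2↦3]→  3^(3 + 1) + 3 = 84  −1 ⇒ G_1=83
G_1=83  [base 3] 3^(3 + 1) + 2  →[3↦4]→  4^(4 + 1) + 2 = 1026  −1 ⇒ G_2=1025
G_2=1025  [base 4] 4^(4 + 1) + 1  →[4↦5]→  5^(5 + 1) + 1 = 15626  −1 ⇒ G_3=15625
G_3=15625  [base 5] 5^(5 + 1)  →[5↦6]→  6^(6 + 1) = 279936  −1 ⇒ G_4=279935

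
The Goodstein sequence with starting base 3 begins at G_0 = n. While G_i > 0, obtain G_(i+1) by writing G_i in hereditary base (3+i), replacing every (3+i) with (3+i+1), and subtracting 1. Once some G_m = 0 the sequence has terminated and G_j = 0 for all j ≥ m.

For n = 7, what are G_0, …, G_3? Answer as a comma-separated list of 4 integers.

7, 8, 9, 9

base 3: 7 = 2·3 + 1; at 4: 2·4 + 1 = 9; next = 8
base 4: 8 = 2·4; at 5: 2·5 = 10; next = 9
base 5: 9 = 5 + 4; at 6: 6 + 4 = 10; next = 9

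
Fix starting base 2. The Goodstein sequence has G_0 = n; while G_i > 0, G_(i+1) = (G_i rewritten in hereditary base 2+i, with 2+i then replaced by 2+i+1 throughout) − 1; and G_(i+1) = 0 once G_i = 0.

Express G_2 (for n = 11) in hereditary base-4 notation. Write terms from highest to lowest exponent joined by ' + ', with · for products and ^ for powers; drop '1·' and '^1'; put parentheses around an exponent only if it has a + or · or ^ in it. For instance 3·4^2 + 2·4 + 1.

G_0 = 11. HB_2(11) = 2^(2 + 1) + 2 + 1. Bump = 85. G_1 = 84.
G_1 = 84. HB_3(84) = 3^(3 + 1) + 3. Bump = 1028. G_2 = 1027.

4^(4 + 1) + 3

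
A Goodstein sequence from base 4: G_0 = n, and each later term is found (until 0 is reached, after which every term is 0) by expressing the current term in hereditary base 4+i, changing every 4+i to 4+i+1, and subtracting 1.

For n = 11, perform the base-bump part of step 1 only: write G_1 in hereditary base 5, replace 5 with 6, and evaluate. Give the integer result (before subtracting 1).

[0] 11 ≡ 2·4 + 3 (base 4). Lift 5: 13. −1: 12.
[1] 12 ≡ 2·5 + 2 (base 5). Lift 6: 14. −1: 13.

14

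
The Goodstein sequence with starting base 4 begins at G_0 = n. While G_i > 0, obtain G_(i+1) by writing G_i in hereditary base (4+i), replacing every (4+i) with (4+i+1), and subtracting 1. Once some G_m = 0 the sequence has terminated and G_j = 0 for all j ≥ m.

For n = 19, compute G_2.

37

step 0: 19 = 4^2 + 3; sub 5 for 4: 5^2 + 3; = 28; G_1 = 28−1 = 27
step 1: 27 = 5^2 + 2; sub 6 for 5: 6^2 + 2; = 38; G_2 = 38−1 = 37
step 2: 37 = 6^2 + 1; sub 7 for 6: 7^2 + 1; = 50; G_3 = 50−1 = 49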